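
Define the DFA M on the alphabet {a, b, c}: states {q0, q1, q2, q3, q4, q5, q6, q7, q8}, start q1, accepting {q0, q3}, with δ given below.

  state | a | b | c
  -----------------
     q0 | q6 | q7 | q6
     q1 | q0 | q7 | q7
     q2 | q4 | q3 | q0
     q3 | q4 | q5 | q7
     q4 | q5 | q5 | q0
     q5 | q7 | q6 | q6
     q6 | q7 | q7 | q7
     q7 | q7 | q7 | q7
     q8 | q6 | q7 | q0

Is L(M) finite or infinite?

finite

The useful states (reachable from q1 and able to reach an accepting state) are {q0, q1}.
Restricted to these states the transition graph has no cycle, so every accepting path has bounded length and L is finite.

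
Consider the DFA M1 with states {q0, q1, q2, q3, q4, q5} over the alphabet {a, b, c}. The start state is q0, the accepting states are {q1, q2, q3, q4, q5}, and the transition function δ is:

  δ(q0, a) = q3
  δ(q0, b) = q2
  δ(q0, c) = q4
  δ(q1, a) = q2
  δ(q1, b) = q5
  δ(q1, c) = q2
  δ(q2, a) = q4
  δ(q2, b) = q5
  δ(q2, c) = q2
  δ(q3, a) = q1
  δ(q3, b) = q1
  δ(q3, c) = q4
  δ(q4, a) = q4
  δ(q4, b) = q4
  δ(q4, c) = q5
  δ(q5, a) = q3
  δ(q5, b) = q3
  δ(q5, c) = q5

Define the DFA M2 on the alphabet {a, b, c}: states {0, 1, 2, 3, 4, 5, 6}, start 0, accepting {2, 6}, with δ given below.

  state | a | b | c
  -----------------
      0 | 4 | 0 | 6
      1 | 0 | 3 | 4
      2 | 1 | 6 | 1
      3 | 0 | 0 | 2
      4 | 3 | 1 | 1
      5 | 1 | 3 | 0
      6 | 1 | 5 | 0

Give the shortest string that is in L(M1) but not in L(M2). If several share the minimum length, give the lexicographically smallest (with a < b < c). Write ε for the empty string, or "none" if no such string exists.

The string a is accepted by M1 but not by M2.
No shorter string lies in the difference, and a is the lexicographically first length-1 string in L(M1) \ L(M2).

a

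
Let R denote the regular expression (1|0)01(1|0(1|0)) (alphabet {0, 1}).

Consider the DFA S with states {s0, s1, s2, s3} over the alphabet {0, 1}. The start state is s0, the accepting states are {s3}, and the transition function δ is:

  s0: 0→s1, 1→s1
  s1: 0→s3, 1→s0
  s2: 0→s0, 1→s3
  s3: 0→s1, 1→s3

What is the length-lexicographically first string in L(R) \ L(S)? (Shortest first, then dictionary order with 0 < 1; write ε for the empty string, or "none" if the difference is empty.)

00101

The string 00101 is accepted by R but not by S.
No shorter string lies in the difference, and 00101 is the lexicographically first length-5 string in L(R) \ L(S).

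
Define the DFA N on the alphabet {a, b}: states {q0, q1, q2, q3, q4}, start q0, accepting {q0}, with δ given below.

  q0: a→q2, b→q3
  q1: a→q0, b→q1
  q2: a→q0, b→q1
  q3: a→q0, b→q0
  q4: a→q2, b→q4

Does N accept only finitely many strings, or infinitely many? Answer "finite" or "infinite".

infinite

State q0 is reachable from the start and can reach an accepting state, and it lies on the cycle q0 → q2 → q0.
Traversing that cycle any number of times yields accepted strings of unbounded length, so the language is infinite.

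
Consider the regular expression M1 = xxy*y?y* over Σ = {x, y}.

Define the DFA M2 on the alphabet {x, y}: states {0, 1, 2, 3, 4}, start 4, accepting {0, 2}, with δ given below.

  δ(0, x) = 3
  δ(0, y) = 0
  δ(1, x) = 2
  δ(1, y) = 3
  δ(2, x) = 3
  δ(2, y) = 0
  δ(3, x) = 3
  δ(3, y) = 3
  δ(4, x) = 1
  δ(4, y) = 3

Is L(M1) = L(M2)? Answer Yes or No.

Converting the expression M1 to a DFA (subset construction, then merging equivalent states) gives the minimal DFA with states {r0, r1, r2, r3}, start state r0, accepting states {r3} and transitions r0: x→r1, y→r2; r1: x→r3, y→r2; r2: x→r2, y→r2; r3: x→r2, y→r3.
Exploring the product automaton M1 × M2 from the start pair (r0, 4), following both machines on each input symbol, reaches 5 state pairs: (r0, 4), (r1, 1), (r2, 3), (r3, 2), (r3, 0).
M1 accepts in {r3} and M2 accepts in {0, 2}. In every reachable pair the two components are either both accepting — (r3, 2), (r3, 0) — or both non-accepting, so no string is accepted by exactly one of the machines: L(M1) \ L(M2) and L(M2) \ L(M1) are both empty.
Hence every string is accepted by M1 iff it is accepted by M2, and the two languages coincide.

Yes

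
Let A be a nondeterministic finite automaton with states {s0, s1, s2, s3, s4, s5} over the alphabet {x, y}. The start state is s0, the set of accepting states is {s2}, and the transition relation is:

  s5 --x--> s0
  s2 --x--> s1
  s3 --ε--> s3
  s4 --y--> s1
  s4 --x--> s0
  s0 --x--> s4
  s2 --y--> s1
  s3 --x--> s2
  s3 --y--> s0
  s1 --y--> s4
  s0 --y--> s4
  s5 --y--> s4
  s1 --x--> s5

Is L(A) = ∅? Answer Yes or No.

The states reachable from the start state are {s0, s1, s4, s5}.
None of the accepting states {s2} is reachable, so no string is accepted and L(A) = ∅.

Yes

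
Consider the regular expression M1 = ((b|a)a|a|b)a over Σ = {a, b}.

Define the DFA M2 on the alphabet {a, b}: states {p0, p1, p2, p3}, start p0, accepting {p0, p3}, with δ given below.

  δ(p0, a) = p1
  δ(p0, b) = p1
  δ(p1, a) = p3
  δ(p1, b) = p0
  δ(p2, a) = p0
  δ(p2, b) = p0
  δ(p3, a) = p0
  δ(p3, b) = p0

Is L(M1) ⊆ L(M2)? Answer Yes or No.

Yes

Converting the expression M1 to a DFA (subset construction, then merging equivalent states) gives the minimal DFA with states {r0, r1, r2, r3, r4}, start state r0, accepting states {r2, r4} and transitions r0: a→r1, b→r1; r1: a→r2, b→r3; r2: a→r4, b→r3; r3: a→r3, b→r3; r4: a→r3, b→r3.
Exploring the product automaton M1 × M2 from the start pair (r0, p0), following both machines on each input symbol, reaches 7 state pairs: (r0, p0), (r1, p1), (r2, p3), (r3, p0), (r4, p0), (r3, p1), (r3, p3).
M1 accepts in {r2, r4} and M2 accepts in {p0, p3}. The reachable pairs whose M1-component is accepting are (r2, p3), (r4, p0); in each of them the M2-component is accepting too, so the product for L(M1) \ L(M2) (M1-component accepting, M2-component rejecting) has no reachable accepting pair and the difference is empty.
Hence every string in L(M1) is also in L(M2).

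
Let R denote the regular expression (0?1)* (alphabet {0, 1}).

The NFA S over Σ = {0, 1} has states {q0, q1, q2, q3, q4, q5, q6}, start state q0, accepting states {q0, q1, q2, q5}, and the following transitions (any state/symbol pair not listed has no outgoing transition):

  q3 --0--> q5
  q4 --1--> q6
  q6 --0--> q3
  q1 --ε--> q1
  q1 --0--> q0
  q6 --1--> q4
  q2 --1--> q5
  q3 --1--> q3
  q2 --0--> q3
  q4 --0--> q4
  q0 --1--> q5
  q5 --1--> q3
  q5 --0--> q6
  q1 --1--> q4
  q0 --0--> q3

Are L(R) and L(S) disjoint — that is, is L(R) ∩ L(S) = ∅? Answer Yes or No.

The empty string ε is accepted by both R and S.
Hence L(R) ∩ L(S) ≠ ∅.

No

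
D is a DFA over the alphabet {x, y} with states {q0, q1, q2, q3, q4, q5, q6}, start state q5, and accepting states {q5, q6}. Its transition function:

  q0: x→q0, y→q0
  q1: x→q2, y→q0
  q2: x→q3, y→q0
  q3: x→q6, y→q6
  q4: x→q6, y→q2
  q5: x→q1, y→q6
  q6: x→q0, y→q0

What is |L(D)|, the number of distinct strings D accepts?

4

The useful subgraph on states {q1, q2, q3, q5, q6} is acyclic, so L(D) is finite; the longest accepting path visits 5 useful states, giving maximum string length 4.
Counting accepting paths from q5 by length: 1 of length 0, 1 of length 1, 2 of length 4. Total 4.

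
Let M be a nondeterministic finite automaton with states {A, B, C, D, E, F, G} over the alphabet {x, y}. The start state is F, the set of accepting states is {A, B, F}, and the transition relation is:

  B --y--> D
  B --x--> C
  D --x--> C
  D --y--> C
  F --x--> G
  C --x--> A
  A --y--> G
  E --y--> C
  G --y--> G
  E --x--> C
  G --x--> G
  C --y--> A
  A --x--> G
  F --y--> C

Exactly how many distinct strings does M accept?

The useful subgraph on states {A, C, F} is acyclic, so L(M) is finite; the longest accepting path visits 3 useful states, giving maximum string length 2.
Counting accepting paths from F by length: 1 of length 0, 2 of length 2. Total 3.

3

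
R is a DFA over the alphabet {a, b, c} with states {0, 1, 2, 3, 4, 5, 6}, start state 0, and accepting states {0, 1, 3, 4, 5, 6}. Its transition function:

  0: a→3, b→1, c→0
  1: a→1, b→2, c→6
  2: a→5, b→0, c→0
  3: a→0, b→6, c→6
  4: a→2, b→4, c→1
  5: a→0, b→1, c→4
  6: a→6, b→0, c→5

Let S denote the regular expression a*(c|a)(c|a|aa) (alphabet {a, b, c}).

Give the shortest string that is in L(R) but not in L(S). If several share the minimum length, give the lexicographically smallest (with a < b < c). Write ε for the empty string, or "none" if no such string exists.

The empty string ε is accepted by R but not by S.
Since ε is the unique shortest string, it is the required witness.

ε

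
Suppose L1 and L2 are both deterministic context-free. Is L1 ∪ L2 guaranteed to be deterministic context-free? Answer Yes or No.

No

{aⁿbⁿ : n≥0} and {aⁿb²ⁿ : n≥0} are each accepted by a deterministic PDA (push the a's; pop one per b, respectively one per two b's), but their union U is not. Suppose a DPDA M accepted U. Being deterministic, M has a single run on aⁿb²ⁿ, and since aⁿbⁿ ∈ U that run passes through an accepting configuration right after consuming the prefix aⁿbⁿ and then goes on to accept again after n more b's. Build an ordinary (nondeterministic) PDA M′ that simulates M on a's and b's and, at any moment when M is in an accepting state, may switch to a second mode in which it reads only c's, feeding each c to M as a b; M′ accepts when M does. Then M′ accepts aⁱbʲcᵏ (k≥1) exactly when both aⁱbʲ ∈ U and aⁱbʲ⁺ᵏ ∈ U, and checking the four cases (i=j or j=2i, combined with j+k=i or j+k=2i) leaves only i=j=k: so L(M′) ∩ a*b*c⁺ = {aⁿbⁿcⁿ : n≥1} would be context-free, which it is not (pumping lemma) — contradiction. (The union is an unambiguous CFL; it is determinism, not unambiguity, that fails.)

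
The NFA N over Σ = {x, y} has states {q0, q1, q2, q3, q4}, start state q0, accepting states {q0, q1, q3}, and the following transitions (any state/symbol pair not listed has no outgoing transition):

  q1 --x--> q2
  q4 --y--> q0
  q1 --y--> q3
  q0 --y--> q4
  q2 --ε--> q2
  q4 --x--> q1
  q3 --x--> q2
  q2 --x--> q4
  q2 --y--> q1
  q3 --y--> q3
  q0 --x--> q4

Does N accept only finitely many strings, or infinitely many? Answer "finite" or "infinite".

State q0 is reachable from the start and can reach an accepting state, and it lies on the cycle q0 → q4 → q0.
Traversing that cycle any number of times yields accepted strings of unbounded length, so the language is infinite.

infinite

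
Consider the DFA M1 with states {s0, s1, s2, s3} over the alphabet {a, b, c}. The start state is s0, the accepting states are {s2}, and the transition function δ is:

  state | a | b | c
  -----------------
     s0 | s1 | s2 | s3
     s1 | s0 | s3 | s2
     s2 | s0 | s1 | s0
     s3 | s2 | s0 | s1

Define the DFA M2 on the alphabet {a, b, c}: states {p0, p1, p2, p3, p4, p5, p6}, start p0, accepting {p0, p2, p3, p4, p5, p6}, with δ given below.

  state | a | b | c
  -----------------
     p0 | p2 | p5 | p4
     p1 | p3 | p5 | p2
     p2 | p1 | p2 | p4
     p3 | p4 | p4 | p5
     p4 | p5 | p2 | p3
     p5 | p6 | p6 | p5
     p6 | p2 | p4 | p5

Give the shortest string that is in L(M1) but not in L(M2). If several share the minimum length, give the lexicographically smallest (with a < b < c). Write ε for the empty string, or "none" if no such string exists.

aba

The string aba is accepted by M1 but not by M2.
No shorter string lies in the difference, and aba is the lexicographically first length-3 string in L(M1) \ L(M2).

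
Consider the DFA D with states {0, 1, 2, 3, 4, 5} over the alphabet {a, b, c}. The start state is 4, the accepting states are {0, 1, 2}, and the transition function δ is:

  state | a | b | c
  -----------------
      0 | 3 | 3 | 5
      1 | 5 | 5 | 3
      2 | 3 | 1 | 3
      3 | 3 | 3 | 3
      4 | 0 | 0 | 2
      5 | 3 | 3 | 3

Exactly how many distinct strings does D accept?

4

The useful subgraph on states {0, 1, 2, 4} is acyclic, so L(D) is finite; the longest accepting path visits 3 useful states, giving maximum string length 2.
Counting accepting paths from 4 by length: 3 of length 1, 1 of length 2. Total 4.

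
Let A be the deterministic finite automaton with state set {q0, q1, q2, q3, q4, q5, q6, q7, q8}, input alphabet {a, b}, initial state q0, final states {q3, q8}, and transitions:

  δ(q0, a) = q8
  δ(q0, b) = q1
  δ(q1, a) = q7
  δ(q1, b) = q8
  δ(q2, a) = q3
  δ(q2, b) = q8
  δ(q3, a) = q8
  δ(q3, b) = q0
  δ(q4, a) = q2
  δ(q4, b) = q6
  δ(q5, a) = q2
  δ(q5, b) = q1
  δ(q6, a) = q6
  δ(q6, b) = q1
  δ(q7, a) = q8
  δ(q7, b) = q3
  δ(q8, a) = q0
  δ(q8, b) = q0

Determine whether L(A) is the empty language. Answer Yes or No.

No

The string a is accepted: the run q0 → q8 ends in the accepting state q8.
Since at least one string is accepted, L(A) is not empty.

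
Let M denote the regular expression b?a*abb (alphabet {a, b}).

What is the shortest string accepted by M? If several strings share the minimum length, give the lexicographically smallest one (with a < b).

By inspection of the expression, no string of length less than 3 matches, and abb is the lexicographically first match of length 3.

abb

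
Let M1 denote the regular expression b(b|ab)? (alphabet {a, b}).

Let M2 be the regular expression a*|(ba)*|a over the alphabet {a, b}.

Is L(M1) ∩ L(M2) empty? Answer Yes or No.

Yes

Converting the expression M1 to a DFA (subset construction, then merging equivalent states) gives the minimal DFA with states {r0, r1, r2, r3, r4}, start state r0, accepting states {r2, r4} and transitions r0: a→r1, b→r2; r1: a→r1, b→r1; r2: a→r3, b→r4; r3: a→r1, b→r4; r4: a→r1, b→r1.
Converting the expression M2 to a DFA (subset construction, then merging equivalent states) gives the minimal DFA with states {t0, t1, t2, t3, t4}, start state t0, accepting states {t0, t1, t4} and transitions t0: a→t1, b→t2; t1: a→t1, b→t3; t2: a→t4, b→t3; t3: a→t3, b→t3; t4: a→t3, b→t2.
Exploring the product automaton M1 × M2 from the start pair (r0, t0), following both machines on each input symbol, reaches 9 state pairs: (r0, t0), (r1, t1), (r2, t2), (r1, t3), (r3, t4), (r4, t3), (r4, t2), (r1, t4), (r1, t2).
M1 accepts in {r2, r4} and M2 accepts in {t0, t1, t4}; no reachable pair has both components accepting, so no string drives both machines to acceptance simultaneously and L(M1) ∩ L(M2) = ∅.
So no string is accepted by both, and the intersection is empty.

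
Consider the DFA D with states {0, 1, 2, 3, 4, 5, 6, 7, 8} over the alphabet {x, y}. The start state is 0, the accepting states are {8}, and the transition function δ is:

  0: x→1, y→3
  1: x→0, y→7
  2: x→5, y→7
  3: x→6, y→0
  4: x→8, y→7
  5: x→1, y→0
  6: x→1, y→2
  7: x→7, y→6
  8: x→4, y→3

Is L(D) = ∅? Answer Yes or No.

Yes

The states reachable from the start state are {0, 1, 2, 3, 5, 6, 7}.
None of the accepting states {8} is reachable, so no string is accepted and L(D) = ∅.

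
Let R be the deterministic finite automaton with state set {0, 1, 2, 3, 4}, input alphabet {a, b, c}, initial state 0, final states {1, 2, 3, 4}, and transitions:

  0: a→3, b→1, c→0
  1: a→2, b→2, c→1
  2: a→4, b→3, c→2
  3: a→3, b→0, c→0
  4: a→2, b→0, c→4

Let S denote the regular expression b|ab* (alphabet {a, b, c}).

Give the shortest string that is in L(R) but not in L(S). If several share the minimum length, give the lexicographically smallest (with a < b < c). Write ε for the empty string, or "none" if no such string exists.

aa

The string aa is accepted by R but not by S.
No shorter string lies in the difference, and aa is the lexicographically first length-2 string in L(R) \ L(S).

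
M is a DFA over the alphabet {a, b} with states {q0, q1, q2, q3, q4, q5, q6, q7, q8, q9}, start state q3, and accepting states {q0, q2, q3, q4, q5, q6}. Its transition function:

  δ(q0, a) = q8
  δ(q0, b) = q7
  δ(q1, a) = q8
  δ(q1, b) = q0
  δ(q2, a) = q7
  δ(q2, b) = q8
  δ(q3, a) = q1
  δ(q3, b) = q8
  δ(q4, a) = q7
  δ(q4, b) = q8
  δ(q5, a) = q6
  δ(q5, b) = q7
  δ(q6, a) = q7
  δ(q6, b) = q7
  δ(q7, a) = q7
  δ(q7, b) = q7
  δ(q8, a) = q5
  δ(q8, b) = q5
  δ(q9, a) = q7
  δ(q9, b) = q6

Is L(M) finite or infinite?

finite

The useful states (reachable from q3 and able to reach an accepting state) are {q0, q1, q3, q5, q6, q8}.
Restricted to these states the transition graph has no cycle, so every accepting path has bounded length and L is finite.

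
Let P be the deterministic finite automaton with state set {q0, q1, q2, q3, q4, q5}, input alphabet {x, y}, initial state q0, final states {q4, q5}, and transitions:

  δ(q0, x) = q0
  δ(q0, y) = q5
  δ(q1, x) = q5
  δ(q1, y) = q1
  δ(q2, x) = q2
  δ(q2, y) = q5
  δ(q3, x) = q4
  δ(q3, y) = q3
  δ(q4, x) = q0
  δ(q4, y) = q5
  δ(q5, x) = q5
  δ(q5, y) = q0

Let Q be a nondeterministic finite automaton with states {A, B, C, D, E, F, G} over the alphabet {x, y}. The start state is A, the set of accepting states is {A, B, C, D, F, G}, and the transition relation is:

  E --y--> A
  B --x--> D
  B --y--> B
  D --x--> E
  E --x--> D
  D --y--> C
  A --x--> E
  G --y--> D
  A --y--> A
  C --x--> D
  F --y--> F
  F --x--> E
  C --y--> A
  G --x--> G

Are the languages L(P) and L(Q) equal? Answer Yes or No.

The string yx is accepted by P but rejected by Q.
So L(P) ≠ L(Q).

No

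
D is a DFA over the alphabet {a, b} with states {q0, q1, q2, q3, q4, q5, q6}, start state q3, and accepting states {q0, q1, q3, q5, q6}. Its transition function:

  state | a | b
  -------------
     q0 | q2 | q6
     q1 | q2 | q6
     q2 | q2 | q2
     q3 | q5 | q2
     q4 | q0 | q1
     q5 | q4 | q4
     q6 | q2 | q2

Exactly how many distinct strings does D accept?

10

The useful subgraph on states {q0, q1, q3, q4, q5, q6} is acyclic, so L(D) is finite; the longest accepting path visits 5 useful states, giving maximum string length 4.
Counting accepting paths from q3 by length: 1 of length 0, 1 of length 1, 4 of length 3, 4 of length 4. Total 10.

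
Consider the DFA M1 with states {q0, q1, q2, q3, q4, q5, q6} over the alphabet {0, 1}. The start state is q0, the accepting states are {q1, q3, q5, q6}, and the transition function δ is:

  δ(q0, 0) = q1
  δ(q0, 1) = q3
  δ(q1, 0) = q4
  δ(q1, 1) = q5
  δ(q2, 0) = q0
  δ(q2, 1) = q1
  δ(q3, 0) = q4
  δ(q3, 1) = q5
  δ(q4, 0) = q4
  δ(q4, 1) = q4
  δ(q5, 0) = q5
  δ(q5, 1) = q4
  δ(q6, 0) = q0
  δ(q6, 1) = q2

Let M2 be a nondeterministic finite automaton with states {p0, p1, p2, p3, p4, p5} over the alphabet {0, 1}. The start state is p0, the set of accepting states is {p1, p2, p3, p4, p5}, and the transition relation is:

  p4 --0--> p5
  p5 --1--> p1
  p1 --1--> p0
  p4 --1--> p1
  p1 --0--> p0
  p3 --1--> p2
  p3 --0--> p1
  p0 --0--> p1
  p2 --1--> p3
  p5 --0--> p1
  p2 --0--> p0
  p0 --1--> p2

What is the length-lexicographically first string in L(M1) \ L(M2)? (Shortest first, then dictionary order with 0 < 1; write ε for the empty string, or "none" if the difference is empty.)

01

The string 01 is accepted by M1 but not by M2.
No shorter string lies in the difference, and 01 is the lexicographically first length-2 string in L(M1) \ L(M2).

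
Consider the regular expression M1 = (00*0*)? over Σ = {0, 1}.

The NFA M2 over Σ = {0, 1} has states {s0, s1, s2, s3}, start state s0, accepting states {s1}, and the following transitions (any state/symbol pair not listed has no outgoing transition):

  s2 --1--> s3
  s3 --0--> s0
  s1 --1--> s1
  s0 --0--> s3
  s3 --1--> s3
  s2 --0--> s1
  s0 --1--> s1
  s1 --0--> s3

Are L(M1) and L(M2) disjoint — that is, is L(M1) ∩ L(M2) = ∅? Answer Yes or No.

Converting the expression M1 to a DFA (subset construction, then merging equivalent states) gives the minimal DFA with states {r0, r1}, start state r0, accepting states {r0} and transitions r0: 0→r0, 1→r1; r1: 0→r1, 1→r1.
Exploring the product automaton M1 × M2 from the start pair (r0, s0), following both machines on each input symbol, reaches 5 state pairs: (r0, s0), (r0, s3), (r1, s1), (r1, s3), (r1, s0).
M1 accepts in {r0} and M2 accepts in {s1}; no reachable pair has both components accepting, so no string drives both machines to acceptance simultaneously and L(M1) ∩ L(M2) = ∅.
So no string is accepted by both, and the intersection is empty.

Yes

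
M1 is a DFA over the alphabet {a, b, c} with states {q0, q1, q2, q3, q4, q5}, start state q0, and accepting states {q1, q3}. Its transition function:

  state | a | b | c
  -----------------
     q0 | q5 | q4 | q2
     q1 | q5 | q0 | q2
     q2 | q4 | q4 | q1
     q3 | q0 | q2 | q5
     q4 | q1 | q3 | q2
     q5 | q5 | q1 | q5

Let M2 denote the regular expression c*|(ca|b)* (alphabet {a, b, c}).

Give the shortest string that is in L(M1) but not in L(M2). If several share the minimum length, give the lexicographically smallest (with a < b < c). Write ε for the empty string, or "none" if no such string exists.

The string ab is accepted by M1 but not by M2.
No shorter string lies in the difference, and ab is the lexicographically first length-2 string in L(M1) \ L(M2).

ab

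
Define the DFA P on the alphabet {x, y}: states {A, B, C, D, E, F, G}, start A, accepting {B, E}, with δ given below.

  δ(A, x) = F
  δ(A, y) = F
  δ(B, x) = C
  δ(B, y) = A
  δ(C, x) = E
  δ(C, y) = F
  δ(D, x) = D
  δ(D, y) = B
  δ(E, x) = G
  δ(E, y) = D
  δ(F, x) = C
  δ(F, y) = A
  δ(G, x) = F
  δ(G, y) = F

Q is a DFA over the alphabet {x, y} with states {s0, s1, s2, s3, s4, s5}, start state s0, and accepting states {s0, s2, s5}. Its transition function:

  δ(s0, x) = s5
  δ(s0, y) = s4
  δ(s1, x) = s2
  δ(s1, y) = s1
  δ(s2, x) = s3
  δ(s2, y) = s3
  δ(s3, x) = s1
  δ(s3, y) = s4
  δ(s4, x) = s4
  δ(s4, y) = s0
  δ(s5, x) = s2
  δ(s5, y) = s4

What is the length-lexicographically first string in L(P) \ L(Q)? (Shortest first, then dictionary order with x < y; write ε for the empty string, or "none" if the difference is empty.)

The string xxx is accepted by P but not by Q.
No shorter string lies in the difference, and xxx is the lexicographically first length-3 string in L(P) \ L(Q).

xxx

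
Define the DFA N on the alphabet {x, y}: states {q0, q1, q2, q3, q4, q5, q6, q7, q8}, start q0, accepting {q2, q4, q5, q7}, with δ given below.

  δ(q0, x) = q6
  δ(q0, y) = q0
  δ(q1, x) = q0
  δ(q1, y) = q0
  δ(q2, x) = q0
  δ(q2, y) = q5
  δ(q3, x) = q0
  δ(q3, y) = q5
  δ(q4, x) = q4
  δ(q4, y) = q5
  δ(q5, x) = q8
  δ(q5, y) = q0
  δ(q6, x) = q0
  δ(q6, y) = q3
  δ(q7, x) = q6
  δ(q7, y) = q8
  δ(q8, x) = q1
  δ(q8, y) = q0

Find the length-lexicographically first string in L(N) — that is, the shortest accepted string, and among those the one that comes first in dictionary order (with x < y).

A breadth-first search from q0 reaches an accepting state first via the path q0 → q6 → q3 → q5 on input xyy.
No string of length < 3 is accepted (BFS exhausts all shorter strings without reaching an accepting state), and xyy is the lexicographically least accepting string of length 3.

xyy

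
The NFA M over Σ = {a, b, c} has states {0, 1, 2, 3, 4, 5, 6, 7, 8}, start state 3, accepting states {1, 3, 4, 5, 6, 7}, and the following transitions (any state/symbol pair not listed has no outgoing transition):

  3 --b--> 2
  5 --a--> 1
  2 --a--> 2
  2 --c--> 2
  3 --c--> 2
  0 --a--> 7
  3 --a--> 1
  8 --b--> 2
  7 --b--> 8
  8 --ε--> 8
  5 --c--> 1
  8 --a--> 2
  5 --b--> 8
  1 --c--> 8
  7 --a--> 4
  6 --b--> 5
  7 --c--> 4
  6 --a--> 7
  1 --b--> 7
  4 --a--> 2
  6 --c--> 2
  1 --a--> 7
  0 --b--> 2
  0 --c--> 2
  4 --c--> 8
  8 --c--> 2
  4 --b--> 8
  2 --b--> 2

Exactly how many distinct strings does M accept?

8

The useful subgraph on states {1, 3, 4, 7} is acyclic, so L(M) is finite; the longest accepting path visits 4 useful states, giving maximum string length 3.
Counting accepting paths from 3 by length: 1 of length 0, 1 of length 1, 2 of length 2, 4 of length 3. Total 8.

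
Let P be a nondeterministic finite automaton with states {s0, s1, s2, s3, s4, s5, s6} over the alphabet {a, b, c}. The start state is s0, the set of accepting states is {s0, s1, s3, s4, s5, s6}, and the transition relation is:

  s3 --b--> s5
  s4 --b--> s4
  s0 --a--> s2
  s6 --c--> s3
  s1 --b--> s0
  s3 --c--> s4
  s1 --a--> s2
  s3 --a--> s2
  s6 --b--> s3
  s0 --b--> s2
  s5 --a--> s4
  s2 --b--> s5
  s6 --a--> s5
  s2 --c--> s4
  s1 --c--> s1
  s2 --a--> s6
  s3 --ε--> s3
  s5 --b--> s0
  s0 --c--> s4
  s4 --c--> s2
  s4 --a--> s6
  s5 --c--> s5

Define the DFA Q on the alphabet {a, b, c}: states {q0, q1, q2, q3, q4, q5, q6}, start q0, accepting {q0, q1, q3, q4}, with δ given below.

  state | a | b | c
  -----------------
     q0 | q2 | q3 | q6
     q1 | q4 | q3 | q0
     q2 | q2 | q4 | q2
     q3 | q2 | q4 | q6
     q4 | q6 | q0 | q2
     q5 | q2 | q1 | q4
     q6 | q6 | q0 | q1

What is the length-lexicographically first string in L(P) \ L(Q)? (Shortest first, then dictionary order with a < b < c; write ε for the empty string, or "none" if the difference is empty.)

c

The string c is accepted by P but not by Q.
No shorter string lies in the difference, and c is the lexicographically first length-1 string in L(P) \ L(Q).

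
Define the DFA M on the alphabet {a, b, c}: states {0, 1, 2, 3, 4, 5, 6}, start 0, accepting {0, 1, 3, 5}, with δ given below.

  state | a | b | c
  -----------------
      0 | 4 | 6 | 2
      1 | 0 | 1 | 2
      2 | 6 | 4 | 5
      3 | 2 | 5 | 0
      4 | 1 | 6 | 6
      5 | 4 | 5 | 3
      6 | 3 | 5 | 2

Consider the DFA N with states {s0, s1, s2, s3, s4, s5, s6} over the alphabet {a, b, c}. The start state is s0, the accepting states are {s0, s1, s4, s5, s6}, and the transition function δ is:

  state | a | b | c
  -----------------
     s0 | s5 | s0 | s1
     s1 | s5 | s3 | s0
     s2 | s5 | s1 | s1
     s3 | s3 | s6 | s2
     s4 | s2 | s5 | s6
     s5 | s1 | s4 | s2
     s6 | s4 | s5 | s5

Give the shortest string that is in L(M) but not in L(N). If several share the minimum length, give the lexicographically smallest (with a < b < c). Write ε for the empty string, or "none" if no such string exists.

The string aab is accepted by M but not by N.
No shorter string lies in the difference, and aab is the lexicographically first length-3 string in L(M) \ L(N).

aab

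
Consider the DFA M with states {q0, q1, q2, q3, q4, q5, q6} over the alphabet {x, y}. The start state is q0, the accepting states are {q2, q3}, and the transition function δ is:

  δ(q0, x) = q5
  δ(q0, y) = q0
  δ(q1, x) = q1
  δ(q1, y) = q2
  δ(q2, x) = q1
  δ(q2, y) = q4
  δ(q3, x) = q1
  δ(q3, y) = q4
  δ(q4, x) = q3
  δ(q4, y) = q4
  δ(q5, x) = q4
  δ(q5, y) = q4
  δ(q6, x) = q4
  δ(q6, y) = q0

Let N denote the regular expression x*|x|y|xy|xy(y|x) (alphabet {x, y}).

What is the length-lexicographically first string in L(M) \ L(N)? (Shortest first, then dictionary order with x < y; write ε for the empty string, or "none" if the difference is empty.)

xxyx

The string xxyx is accepted by M but not by N.
No shorter string lies in the difference, and xxyx is the lexicographically first length-4 string in L(M) \ L(N).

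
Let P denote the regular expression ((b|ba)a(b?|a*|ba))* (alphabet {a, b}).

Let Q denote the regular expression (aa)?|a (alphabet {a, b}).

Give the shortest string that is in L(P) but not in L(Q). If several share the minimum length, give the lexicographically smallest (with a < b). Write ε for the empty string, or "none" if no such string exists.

The string ba is accepted by P but not by Q.
No shorter string lies in the difference, and ba is the lexicographically first length-2 string in L(P) \ L(Q).

ba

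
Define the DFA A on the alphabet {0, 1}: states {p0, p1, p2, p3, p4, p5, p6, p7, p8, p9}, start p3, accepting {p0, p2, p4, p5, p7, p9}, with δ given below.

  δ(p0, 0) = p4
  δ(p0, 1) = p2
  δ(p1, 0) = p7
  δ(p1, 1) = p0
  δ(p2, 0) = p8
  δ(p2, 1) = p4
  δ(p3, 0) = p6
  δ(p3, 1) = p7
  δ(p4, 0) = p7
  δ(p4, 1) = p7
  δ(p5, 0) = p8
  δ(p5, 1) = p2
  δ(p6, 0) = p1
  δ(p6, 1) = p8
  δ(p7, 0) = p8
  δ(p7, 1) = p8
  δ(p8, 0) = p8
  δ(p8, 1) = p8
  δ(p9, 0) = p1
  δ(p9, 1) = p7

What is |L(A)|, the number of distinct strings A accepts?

10

The useful subgraph on states {p0, p1, p2, p3, p4, p6, p7} is acyclic, so L(A) is finite; the longest accepting path visits 7 useful states, giving maximum string length 6.
Counting accepting paths from p3 by length: 1 of length 1, 2 of length 3, 2 of length 4, 3 of length 5, 2 of length 6. Total 10.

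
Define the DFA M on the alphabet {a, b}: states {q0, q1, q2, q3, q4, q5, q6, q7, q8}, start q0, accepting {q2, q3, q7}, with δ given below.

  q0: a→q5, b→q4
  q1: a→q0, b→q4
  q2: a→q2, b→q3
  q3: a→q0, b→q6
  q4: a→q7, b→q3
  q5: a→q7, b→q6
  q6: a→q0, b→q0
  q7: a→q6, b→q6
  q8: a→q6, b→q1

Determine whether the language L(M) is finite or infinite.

infinite

State q0 is reachable from the start and can reach an accepting state, and it lies on the cycle q0 → q4 → q3 → q0.
Traversing that cycle any number of times yields accepted strings of unbounded length, so the language is infinite.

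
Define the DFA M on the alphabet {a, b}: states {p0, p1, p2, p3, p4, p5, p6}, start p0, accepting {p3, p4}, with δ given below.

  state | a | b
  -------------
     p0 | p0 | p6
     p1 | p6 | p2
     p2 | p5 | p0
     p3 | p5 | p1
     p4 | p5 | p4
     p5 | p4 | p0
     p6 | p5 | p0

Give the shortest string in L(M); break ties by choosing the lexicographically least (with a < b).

A breadth-first search from p0 reaches an accepting state first via the path p0 → p6 → p5 → p4 on input baa.
No string of length < 3 is accepted (BFS exhausts all shorter strings without reaching an accepting state), and baa is the lexicographically least accepting string of length 3.

baa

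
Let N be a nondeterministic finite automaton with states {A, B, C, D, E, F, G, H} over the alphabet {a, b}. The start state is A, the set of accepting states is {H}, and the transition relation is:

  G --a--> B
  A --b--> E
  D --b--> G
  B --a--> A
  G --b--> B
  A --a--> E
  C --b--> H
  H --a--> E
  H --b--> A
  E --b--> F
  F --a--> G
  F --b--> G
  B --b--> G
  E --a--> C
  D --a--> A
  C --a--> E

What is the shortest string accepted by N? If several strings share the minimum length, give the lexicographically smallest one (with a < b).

A breadth-first search from A reaches an accepting state first via the path A → E → C → H on input aab.
No string of length < 3 is accepted (BFS exhausts all shorter strings without reaching an accepting state), and aab is the lexicographically least accepting string of length 3.

aab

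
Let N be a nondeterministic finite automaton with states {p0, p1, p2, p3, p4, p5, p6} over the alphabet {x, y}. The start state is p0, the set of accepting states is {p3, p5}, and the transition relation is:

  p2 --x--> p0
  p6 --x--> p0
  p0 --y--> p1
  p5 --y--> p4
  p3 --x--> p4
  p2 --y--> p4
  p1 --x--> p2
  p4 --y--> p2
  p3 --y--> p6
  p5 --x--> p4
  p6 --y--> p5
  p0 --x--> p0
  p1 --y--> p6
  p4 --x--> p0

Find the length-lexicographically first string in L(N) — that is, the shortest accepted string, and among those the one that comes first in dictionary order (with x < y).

yyy

A breadth-first search from p0 reaches an accepting state first via the path p0 → p1 → p6 → p5 on input yyy.
No string of length < 3 is accepted (BFS exhausts all shorter strings without reaching an accepting state), and yyy is the lexicographically least accepting string of length 3.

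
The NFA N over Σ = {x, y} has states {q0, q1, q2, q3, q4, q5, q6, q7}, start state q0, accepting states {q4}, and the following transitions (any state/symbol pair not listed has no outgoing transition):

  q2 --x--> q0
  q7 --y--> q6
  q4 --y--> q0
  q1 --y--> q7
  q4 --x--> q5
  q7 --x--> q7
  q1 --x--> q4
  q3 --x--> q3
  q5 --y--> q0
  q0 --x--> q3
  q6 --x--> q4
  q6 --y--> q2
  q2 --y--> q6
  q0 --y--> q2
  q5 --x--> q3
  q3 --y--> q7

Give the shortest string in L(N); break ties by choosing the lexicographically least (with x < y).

A breadth-first search from q0 reaches an accepting state first via the path q0 → q2 → q6 → q4 on input yyx.
No string of length < 3 is accepted (BFS exhausts all shorter strings without reaching an accepting state), and yyx is the lexicographically least accepting string of length 3.

yyx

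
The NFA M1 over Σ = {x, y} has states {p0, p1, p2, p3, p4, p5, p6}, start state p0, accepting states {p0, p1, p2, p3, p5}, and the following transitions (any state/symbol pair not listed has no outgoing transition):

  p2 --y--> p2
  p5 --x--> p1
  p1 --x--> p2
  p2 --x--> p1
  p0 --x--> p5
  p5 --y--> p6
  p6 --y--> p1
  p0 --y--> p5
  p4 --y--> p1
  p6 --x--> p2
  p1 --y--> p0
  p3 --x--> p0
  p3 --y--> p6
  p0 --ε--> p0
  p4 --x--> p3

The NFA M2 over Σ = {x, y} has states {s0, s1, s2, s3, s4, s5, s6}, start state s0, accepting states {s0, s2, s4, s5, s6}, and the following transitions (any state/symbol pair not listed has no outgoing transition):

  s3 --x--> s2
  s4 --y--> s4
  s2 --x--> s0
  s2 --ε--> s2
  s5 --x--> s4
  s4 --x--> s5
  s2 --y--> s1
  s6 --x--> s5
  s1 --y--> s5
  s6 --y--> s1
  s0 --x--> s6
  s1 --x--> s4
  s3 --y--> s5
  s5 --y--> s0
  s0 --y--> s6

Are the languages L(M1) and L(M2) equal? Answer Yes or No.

Yes

Exploring the product automaton M1 × M2 from the start pair (p0, s0), following both machines on each input symbol, reaches 5 state pairs: (p0, s0), (p5, s6), (p1, s5), (p6, s1), (p2, s4).
M1 accepts in {p0, p1, p2, p3, p5} and M2 accepts in {s0, s2, s4, s5, s6}. In every reachable pair the two components are either both accepting — (p0, s0), (p5, s6), (p1, s5), (p2, s4) — or both non-accepting, so no string is accepted by exactly one of the machines: L(M1) \ L(M2) and L(M2) \ L(M1) are both empty.
Hence every string is accepted by M1 iff it is accepted by M2, and the two languages coincide.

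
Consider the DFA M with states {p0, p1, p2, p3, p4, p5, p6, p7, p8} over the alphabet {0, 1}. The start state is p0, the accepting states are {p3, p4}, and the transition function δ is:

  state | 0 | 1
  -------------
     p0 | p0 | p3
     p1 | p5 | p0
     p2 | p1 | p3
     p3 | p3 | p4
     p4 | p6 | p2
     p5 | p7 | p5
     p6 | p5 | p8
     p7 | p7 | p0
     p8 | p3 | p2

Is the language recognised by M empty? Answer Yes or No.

No

The string 1 is accepted: the run p0 → p3 ends in the accepting state p3.
Since at least one string is accepted, L(M) is not empty.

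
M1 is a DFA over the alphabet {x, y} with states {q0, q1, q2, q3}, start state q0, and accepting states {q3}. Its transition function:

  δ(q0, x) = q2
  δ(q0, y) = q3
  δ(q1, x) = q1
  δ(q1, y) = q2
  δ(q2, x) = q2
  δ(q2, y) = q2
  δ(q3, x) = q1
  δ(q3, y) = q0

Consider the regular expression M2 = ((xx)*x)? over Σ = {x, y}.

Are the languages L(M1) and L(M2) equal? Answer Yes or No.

The string y is accepted by M1 but rejected by M2.
So L(M1) ≠ L(M2).

No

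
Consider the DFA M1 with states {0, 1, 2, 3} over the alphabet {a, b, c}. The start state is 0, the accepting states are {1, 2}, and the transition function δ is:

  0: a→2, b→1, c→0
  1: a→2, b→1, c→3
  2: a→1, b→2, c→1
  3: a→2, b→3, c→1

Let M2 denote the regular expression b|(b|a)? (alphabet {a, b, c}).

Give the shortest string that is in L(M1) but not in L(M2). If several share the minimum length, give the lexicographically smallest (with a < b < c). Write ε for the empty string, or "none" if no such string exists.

aa

The string aa is accepted by M1 but not by M2.
No shorter string lies in the difference, and aa is the lexicographically first length-2 string in L(M1) \ L(M2).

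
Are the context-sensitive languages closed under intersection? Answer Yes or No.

Yes

An LBA keeps a copy of the input on a second track, runs the LBA for L₁, and if that accepts restores the input and runs the LBA for L₂; linear space suffices, so L₁ ∩ L₂ is context-sensitive.
So the context-sensitive languages are closed under intersection.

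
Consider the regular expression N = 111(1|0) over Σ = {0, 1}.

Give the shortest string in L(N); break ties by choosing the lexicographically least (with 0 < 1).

By inspection of the expression, no string of length less than 4 matches, and 1110 is the lexicographically first match of length 4.

1110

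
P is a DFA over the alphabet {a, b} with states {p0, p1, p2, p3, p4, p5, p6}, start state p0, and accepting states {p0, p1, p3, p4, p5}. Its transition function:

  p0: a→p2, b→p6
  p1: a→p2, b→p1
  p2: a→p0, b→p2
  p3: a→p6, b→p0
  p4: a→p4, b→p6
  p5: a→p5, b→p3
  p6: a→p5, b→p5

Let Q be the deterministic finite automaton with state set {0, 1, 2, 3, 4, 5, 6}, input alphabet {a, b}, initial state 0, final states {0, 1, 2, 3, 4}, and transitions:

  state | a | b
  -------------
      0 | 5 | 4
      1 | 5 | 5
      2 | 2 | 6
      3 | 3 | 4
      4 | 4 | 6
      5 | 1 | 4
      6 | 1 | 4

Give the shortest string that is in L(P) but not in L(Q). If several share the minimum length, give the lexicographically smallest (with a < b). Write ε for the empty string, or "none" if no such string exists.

bb

The string bb is accepted by P but not by Q.
No shorter string lies in the difference, and bb is the lexicographically first length-2 string in L(P) \ L(Q).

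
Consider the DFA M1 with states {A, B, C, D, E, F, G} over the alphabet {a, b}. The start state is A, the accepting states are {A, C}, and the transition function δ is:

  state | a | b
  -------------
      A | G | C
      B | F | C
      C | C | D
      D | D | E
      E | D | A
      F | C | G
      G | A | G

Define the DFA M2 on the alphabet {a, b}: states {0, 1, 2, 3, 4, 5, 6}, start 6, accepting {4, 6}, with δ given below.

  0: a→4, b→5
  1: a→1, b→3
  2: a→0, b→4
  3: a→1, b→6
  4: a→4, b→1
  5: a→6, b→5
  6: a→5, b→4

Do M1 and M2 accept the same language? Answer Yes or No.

Yes

Exploring the product automaton M1 × M2 from the start pair (A, 6), following both machines on each input symbol, reaches 5 state pairs: (A, 6), (G, 5), (C, 4), (D, 1), (E, 3).
M1 accepts in {A, C} and M2 accepts in {4, 6}. In every reachable pair the two components are either both accepting — (A, 6), (C, 4) — or both non-accepting, so no string is accepted by exactly one of the machines: L(M1) \ L(M2) and L(M2) \ L(M1) are both empty.
Hence every string is accepted by M1 iff it is accepted by M2, and the two languages coincide.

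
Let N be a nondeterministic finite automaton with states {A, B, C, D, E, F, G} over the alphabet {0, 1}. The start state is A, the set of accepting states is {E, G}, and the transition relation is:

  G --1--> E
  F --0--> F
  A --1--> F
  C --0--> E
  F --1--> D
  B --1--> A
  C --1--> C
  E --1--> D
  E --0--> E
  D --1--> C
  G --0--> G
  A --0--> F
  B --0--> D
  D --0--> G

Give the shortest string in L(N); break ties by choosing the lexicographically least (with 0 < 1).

A breadth-first search from A reaches an accepting state first via the path A → F → D → G on input 010.
No string of length < 3 is accepted (BFS exhausts all shorter strings without reaching an accepting state), and 010 is the lexicographically least accepting string of length 3.

010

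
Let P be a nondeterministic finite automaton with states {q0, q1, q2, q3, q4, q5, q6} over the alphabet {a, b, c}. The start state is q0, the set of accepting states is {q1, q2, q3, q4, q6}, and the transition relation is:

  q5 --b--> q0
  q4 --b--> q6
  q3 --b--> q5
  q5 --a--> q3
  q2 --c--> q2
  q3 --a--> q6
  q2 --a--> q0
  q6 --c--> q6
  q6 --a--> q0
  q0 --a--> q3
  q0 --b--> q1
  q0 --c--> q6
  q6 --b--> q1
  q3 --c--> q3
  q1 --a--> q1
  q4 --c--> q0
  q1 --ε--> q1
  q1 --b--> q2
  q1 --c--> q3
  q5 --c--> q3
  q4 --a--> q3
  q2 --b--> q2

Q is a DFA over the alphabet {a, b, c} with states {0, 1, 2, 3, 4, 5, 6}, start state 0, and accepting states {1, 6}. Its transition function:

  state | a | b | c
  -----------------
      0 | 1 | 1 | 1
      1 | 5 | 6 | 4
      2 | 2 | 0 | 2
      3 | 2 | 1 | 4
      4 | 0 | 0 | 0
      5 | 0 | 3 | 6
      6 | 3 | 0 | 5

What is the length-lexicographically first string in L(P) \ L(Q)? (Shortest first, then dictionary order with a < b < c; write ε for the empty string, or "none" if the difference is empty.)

aa

The string aa is accepted by P but not by Q.
No shorter string lies in the difference, and aa is the lexicographically first length-2 string in L(P) \ L(Q).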